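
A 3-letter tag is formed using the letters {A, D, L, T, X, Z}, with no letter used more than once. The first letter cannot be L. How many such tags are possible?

100

The first letter has 6−1 = 5 choices (anything except L).
The remaining 2 letters are filled from the other 5 symbols without repetition: 5 × 4 = 20.
Total: 5 × 20 = 100.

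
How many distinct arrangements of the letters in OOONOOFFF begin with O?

Fix O in the first position and arrange the remaining 8 letters.
Those 8 letters have F appearing 3 times and O appearing 4 times, giving (8)!/(4!·3!) = 280.

280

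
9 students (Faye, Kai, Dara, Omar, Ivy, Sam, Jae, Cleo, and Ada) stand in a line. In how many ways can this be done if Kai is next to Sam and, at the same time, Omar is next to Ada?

20160

Treat {Kai,Sam} as one block (2 orders) and {Omar,Ada} as another (2 orders).
That leaves 7 units to arrange: 2 × 2 × 7! = 4 × 5040 = 20160.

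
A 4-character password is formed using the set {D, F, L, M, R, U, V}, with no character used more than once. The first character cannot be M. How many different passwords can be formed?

The first character has 7−1 = 6 choices (anything except M).
The remaining 3 characters are filled from the other 6 symbols without repetition: 6 × 5 × 4 = 120.
Total: 6 × 120 = 720.

720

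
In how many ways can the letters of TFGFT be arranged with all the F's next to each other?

Treat the 2 copies of F as a single block. The multiset to arrange is then {FF, G, T, T}, 4 items in all.
That gives (4)!/(2!) = 12 arrangements.

12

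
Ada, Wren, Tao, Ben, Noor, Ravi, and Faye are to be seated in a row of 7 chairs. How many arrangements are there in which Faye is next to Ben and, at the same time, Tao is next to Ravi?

Treat {Faye,Ben} as one block (2 orders) and {Tao,Ravi} as another (2 orders).
That leaves 5 units to arrange: 2 × 2 × 5! = 4 × 120 = 480.

480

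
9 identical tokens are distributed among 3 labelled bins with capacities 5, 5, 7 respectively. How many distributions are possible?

Ignoring the caps, the number of non-negative solutions to x_1+…+x_3 = 9 is C(11,2) = 55.
Subtract solutions that violate a single cap (substitute x_i' = x_i − (cap_i+1)): x_1 ≥ 6 gives C(5,2) = 10; x_2 ≥ 6 gives C(5,2) = 10; x_3 ≥ 8 gives C(3,2) = 3. Together 23.
No two caps can be exceeded simultaneously, so the pair terms are all 0.
By inclusion–exclusion the count is 55 − 23 + 0 = 32.

32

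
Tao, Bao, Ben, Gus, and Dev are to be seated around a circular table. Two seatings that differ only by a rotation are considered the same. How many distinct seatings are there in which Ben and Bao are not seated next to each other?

All circular seatings of 5 people number (4)! = 24.
Those with Ben next to Bao: fuse the pair into one unit and seat 4 units around a circle — 2·(3)! = 12.
Subtracting, 24 − 12 = 12.

12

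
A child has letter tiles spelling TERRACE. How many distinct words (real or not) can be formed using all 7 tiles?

1260

TERRACE has 7 letters with E appearing twice and R appearing twice.
Dividing 7! = 5040 by 2!·2! = 4 for the repeated letters gives 1260.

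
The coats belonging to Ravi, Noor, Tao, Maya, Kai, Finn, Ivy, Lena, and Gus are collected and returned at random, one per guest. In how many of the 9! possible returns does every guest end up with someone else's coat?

This is the derangement count D_9: permutations of 9 items with no fixed point.
By inclusion–exclusion this is Σ_{j=0}^{9} (−1)^j C(9,j)·(9−j)!.
Computing: 362880 − 362880 + 181440 − 60480 + 15120 − 3024 + 504 − 72 + 9 − 1 = 133496.

133496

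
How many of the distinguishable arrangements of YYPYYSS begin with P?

With the first slot taken by P, it remains to arrange the other 6 letters (YYYYSS).
Those 6 letters have S appearing twice and Y appearing 4 times, giving (6)!/(4!·2!) = 15.

15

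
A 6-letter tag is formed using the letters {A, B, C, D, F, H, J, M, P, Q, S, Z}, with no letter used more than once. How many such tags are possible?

665280

Choose and order 6 of the 12 symbols: the first letter has 12 options, the next 11, and so on down to 7.
12 × 11 × 10 × 9 × 8 × 7 = 665280.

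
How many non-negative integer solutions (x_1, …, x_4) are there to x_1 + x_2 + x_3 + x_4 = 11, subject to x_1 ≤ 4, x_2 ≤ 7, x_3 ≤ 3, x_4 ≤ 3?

60

Ignoring the caps, the number of non-negative solutions to x_1+…+x_4 = 11 is C(14,3) = 364.
Subtract solutions that violate a single cap (substitute x_i' = x_i − (cap_i+1)): x_1 ≥ 5 gives C(9,3) = 84; x_2 ≥ 8 gives C(6,3) = 20; x_3 ≥ 4 gives C(10,3) = 120; x_4 ≥ 4 gives C(10,3) = 120. Together 344.
Add back pairs where two caps are both exceeded: 0 + 10 + 10 + 0 + 0 + 20 = 40.
By inclusion–exclusion the count is 364 − 344 + 40 = 60.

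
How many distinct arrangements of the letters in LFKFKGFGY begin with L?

1680

Fix L in the first position and arrange the remaining 8 letters.
Those 8 letters have F appearing 3 times, G appearing twice, and K appearing twice, giving (8)!/(3!·2!·2!) = 1680.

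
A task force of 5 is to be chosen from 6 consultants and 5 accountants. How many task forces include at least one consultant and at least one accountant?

Total 5-person selections from all 11: C(11,5) = 462.
Subtract selections that omit an entire group: no consultants → C(5,5) = 1; no accountants → C(6,5) = 6.
Both groups omitted at once is impossible, so 462 − 7 = 455.

455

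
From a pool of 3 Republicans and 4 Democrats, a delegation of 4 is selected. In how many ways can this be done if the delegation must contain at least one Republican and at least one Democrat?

With no constraint there are C(7,4) = 35 possible selections.
Subtract selections that omit an entire group: no Republicans → C(4,4) = 1; no Democrats → C(3,4) = 0.
Both groups omitted at once is impossible, so 35 − 1 = 34.

34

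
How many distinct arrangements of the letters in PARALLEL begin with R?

420

Fix R in the first position and arrange the remaining 7 letters.
Those 7 letters have A appearing twice and L appearing 3 times, giving (7)!/(3!·2!) = 420.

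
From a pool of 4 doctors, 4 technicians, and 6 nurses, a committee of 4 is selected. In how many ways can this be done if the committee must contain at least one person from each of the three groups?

Total 4-person selections from all 14: C(14,4) = 1001.
Selections missing a whole group: no doctors → C(10,4) = 210; no technicians → C(10,4) = 210; no nurses → C(8,4) = 70.
Add back selections omitting two groups (i.e. drawn from a single group): C(4,4) + C(4,4) + C(6,4) = 17.
By inclusion–exclusion: 1001 − 490 + 17 = 528.

528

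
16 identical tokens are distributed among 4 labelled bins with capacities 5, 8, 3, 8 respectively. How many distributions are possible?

Ignoring the caps, the number of non-negative solutions to x_1+…+x_4 = 16 is C(19,3) = 969.
Subtract solutions that violate a single cap (substitute x_i' = x_i − (cap_i+1)): x_1 ≥ 6 gives C(13,3) = 286; x_2 ≥ 9 gives C(10,3) = 120; x_3 ≥ 4 gives C(15,3) = 455; x_4 ≥ 9 gives C(10,3) = 120. Together 981.
Add back pairs where two caps are both exceeded: 4 + 84 + 4 + 20 + 0 + 20 = 132.
By inclusion–exclusion the count is 969 − 981 + 132 = 120.

120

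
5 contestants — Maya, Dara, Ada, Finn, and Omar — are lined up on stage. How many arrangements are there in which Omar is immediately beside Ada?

48

Glue Omar and Ada into one block (2 internal orders), leaving 4 units to arrange in a row.
So the count is 2·(4)! = 48.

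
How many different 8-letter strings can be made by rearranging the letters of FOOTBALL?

10080

Letter multiplicities in FOOTBALL: A×1, B×1, F×1, L×2, O×2, T×1.
Dividing 8! = 40320 by 2!·2! = 4 for the repeated letters gives 10080.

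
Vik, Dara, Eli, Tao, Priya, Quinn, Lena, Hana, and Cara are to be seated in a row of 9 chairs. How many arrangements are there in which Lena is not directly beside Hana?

Of the 9! = 362880 arrangements, those with Lena and Hana adjacent number 2 × 8! = 80640 (treat the pair as a block with 2 internal orders).
Complementary counting: 362880 − 80640 = 282240.

282240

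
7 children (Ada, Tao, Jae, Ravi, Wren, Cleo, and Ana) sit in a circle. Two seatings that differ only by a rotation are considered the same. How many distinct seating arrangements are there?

720

Fix one person's seat to break rotational symmetry; the remaining 6 people can be arranged in (6)! = 720 ways.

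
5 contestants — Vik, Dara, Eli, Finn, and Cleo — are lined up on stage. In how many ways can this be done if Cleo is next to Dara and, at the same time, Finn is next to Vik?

24

Treat {Cleo,Dara} as one block (2 orders) and {Finn,Vik} as another (2 orders).
That leaves 3 units to arrange: 2 × 2 × 3! = 4 × 6 = 24.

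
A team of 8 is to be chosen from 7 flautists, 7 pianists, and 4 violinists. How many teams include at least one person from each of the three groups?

Unrestricted: C(18,8) = 43758 ways to pick any 8 of the 18.
Selections missing a whole group: no flautists → C(11,8) = 165; no pianists → C(11,8) = 165; no violinists → C(14,8) = 3003.
Add back selections omitting two groups (i.e. drawn from a single group): C(7,8) + C(7,8) + C(4,8) = 0.
By inclusion–exclusion: 43758 − 3333 + 0 = 40425.

40425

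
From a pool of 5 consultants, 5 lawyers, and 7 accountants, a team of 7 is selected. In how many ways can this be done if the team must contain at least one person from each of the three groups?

Total 7-person selections from all 17: C(17,7) = 19448.
Subtract selections that omit an entire group: no consultants → C(12,7) = 792; no lawyers → C(12,7) = 792; no accountants → C(10,7) = 120.
Add back selections omitting two groups (i.e. drawn from a single group): C(5,7) + C(5,7) + C(7,7) = 1.
By inclusion–exclusion: 19448 − 1704 + 1 = 17745.

17745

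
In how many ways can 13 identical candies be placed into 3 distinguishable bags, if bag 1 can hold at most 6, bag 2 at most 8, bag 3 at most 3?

By stars and bars, unrestricted non-negative solutions to x_1+…+x_3 = 13 number C(13+2,2) = 105.
Subtract solutions that violate a single cap (substitute x_i' = x_i − (cap_i+1)): x_1 ≥ 7 gives C(8,2) = 28; x_2 ≥ 9 gives C(6,2) = 15; x_3 ≥ 4 gives C(11,2) = 55. Together 98.
Add back pairs where two caps are both exceeded: 0 + 6 + 1 = 7.
By inclusion–exclusion the count is 105 − 98 + 7 = 14.

14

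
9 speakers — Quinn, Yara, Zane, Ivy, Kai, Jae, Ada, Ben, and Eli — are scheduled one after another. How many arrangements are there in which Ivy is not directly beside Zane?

282240

Of the 9! = 362880 arrangements, those with Ivy and Zane adjacent number 2 × 8! = 80640 (treat the pair as a block with 2 internal orders).
So 362880 − 80640 = 282240 arrangements keep them apart.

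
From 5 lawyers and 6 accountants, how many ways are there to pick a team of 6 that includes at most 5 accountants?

Split by how many accountants are chosen (0 through 5).
Sum: C(6,0)·C(5,6) + C(6,1)·C(5,5) + C(6,2)·C(5,4) + C(6,3)·C(5,3) + C(6,4)·C(5,2) + C(6,5)·C(5,1) = 0 + 6 + 75 + 200 + 150 + 30 = 461.

461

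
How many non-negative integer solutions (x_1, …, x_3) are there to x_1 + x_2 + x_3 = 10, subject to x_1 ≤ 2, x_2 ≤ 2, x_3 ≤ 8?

6

Without the upper bounds there are C(12,2) = 66 ways to split 10 among 3 variables.
Subtract solutions that violate a single cap (substitute x_i' = x_i − (cap_i+1)): x_1 ≥ 3 gives C(9,2) = 36; x_2 ≥ 3 gives C(9,2) = 36; x_3 ≥ 9 gives C(3,2) = 3. Together 75.
Add back pairs where two caps are both exceeded: 15 + 0 + 0 = 15.
By inclusion–exclusion the count is 66 − 75 + 15 = 6.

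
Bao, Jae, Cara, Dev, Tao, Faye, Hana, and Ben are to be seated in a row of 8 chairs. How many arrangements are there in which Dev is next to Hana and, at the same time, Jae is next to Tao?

Treat {Dev,Hana} as one block (2 orders) and {Jae,Tao} as another (2 orders).
That leaves 6 units to arrange: 2 × 2 × 6! = 4 × 720 = 2880.

2880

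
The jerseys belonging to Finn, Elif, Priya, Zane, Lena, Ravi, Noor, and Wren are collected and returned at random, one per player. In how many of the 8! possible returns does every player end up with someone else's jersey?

14833

Count assignments avoiding every fixed point. For any j of the 8 players fixed to their old jersey, the other 8−j can be arranged in (8−j)! ways.
By inclusion–exclusion this is Σ_{j=0}^{8} (−1)^j C(8,j)·(8−j)!.
Computing: 40320 − 40320 + 20160 − 6720 + 1680 − 336 + 56 − 8 + 1 = 14833.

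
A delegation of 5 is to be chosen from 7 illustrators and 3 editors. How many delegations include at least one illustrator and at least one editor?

Total 5-person selections from all 10: C(10,5) = 252.
Subtract selections that omit an entire group: no illustrators → C(3,5) = 0; no editors → C(7,5) = 21.
Both groups omitted at once is impossible, so 252 − 21 = 231.

231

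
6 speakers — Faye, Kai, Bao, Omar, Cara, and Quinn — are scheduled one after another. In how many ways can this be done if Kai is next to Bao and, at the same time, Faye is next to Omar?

Treat {Kai,Bao} as one block (2 orders) and {Faye,Omar} as another (2 orders).
That leaves 4 units to arrange: 2 × 2 × 4! = 4 × 24 = 96.

96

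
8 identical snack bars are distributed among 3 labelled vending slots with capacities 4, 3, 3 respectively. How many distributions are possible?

6

Ignoring the caps, the number of non-negative solutions to x_1+…+x_3 = 8 is C(10,2) = 45.
Subtract solutions that violate a single cap (substitute x_i' = x_i − (cap_i+1)): x_1 ≥ 5 gives C(5,2) = 10; x_2 ≥ 4 gives C(6,2) = 15; x_3 ≥ 4 gives C(6,2) = 15. Together 40.
Add back pairs where two caps are both exceeded: 0 + 0 + 1 = 1.
By inclusion–exclusion the count is 45 − 40 + 1 = 6.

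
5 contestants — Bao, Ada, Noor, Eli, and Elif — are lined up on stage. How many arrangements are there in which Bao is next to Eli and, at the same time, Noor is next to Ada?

Treat {Bao,Eli} as one block (2 orders) and {Noor,Ada} as another (2 orders).
That leaves 3 units to arrange: 2 × 2 × 3! = 4 × 6 = 24.

24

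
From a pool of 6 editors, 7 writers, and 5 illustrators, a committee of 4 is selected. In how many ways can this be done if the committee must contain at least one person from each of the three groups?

With no constraint there are C(18,4) = 3060 possible selections.
Subtract selections that omit an entire group: no editors → C(12,4) = 495; no writers → C(11,4) = 330; no illustrators → C(13,4) = 715.
Add back selections omitting two groups (i.e. drawn from a single group): C(6,4) + C(7,4) + C(5,4) = 55.
By inclusion–exclusion: 3060 − 1540 + 55 = 1575.

1575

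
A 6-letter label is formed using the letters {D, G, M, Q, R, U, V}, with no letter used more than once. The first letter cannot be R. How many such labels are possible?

4320

The first letter has 7−1 = 6 choices (anything except R).
The remaining 5 letters are filled from the other 6 symbols without repetition: 6 × 5 × 4 × 3 × 2 = 720.
Total: 6 × 720 = 4320.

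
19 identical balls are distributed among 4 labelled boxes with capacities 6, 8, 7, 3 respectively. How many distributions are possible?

52

Without the upper bounds there are C(22,3) = 1540 ways to split 19 among 4 boxes.
Subtract solutions that violate a single cap (substitute x_i' = x_i − (cap_i+1)): x_1 ≥ 7 gives C(15,3) = 455; x_2 ≥ 9 gives C(13,3) = 286; x_3 ≥ 8 gives C(14,3) = 364; x_4 ≥ 4 gives C(18,3) = 816. Together 1921.
Add back pairs where two caps are both exceeded: 20 + 35 + 165 + 10 + 84 + 120 = 434.
Subtract triples: 0 + 0 + 1 + 0 = 1.
By inclusion–exclusion the count is 1540 − 1921 + 434 − 1 = 52.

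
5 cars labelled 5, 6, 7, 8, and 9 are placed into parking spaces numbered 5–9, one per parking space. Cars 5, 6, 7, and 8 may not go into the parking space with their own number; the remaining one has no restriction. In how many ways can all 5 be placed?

53

Let Aᵢ (for 5 ≤ i ≤ 8) be the placements that put car i in its forbidden parking space. Any j of these fix j positions, leaving (5−j)! ways to fill the rest, and there are C(4,j) ways to pick which j.
By inclusion–exclusion, the number of valid placements is Σ_{j=0}^{4} (−1)^j C(4,j)·(5−j)!.
Computing: 120 − 96 + 36 − 8 + 1 = 53.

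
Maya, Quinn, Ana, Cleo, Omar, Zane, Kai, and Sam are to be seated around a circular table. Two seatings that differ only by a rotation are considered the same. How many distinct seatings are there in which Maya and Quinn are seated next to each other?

Glue Maya and Quinn into a block (2 internal orders). Seating 7 units around a circle gives (6)! arrangements.
So 2 × (6)! = 2 × 720 = 1440.

1440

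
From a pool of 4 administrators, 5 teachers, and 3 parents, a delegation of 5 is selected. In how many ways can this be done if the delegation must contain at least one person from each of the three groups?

Unrestricted: C(12,5) = 792 ways to pick any 5 of the 12.
Selections missing a whole group: no administrators → C(8,5) = 56; no teachers → C(7,5) = 21; no parents → C(9,5) = 126.
Add back selections omitting two groups (i.e. drawn from a single group): C(4,5) + C(5,5) + C(3,5) = 1.
By inclusion–exclusion: 792 − 203 + 1 = 590.

590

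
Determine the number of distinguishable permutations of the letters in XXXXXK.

Letter multiplicities in XXXXXK: K×1, X×5.
So there are 6! / (5!) = 6 distinguishable arrangements.

6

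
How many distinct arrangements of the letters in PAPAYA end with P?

20

Fix P in the last position and arrange the remaining 5 letters.
Those 5 letters have A appearing 3 times, giving (5)!/(3!) = 20.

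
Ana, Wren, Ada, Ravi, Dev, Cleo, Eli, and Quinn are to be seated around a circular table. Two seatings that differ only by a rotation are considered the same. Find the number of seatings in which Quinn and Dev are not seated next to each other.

3600

All circular seatings of 8 people number (7)! = 5040.
Seatings with Quinn beside Dev: treat them as a block with 2 internal orders, giving 2 × (6)! = 1440.
Subtracting, 5040 − 1440 = 3600.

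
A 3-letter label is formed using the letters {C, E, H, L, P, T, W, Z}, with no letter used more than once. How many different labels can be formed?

336

Choose and order 3 of the 8 symbols: the first letter has 8 options, the next 7, then 6.
That product is 8 × 7 × 6 = 336.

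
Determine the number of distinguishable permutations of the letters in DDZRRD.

The 6 letters of DDZRRD have repeats: D appearing 3 times and R appearing twice.
So there are 6! / (3!·2!) = 60 distinguishable arrangements.

60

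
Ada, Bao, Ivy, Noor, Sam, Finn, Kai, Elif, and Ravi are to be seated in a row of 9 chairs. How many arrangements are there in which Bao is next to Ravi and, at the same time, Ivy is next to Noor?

Treat {Bao,Ravi} as one block (2 orders) and {Ivy,Noor} as another (2 orders).
That leaves 7 units to arrange: 2 × 2 × 7! = 4 × 5040 = 20160.

20160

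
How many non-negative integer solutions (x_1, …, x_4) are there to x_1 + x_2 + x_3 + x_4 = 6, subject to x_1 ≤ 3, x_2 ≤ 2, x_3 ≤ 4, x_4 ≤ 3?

40

Without the upper bounds there are C(9,3) = 84 ways to split 6 among 4 variables.
Subtract solutions that violate a single cap (substitute x_i' = x_i − (cap_i+1)): x_1 ≥ 4 gives C(5,3) = 10; x_2 ≥ 3 gives C(6,3) = 20; x_3 ≥ 5 gives C(4,3) = 4; x_4 ≥ 4 gives C(5,3) = 10. Together 44.
No two caps can be exceeded simultaneously, so the pair terms are all 0.
By inclusion–exclusion the count is 84 − 44 + 0 = 40.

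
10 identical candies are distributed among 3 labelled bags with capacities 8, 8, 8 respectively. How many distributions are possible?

57

By stars and bars, unrestricted non-negative solutions to x_1+…+x_3 = 10 number C(10+2,2) = 66.
Subtract solutions that violate a single cap (substitute x_i' = x_i − (cap_i+1)): x_1 ≥ 9 gives C(3,2) = 3; x_2 ≥ 9 gives C(3,2) = 3; x_3 ≥ 9 gives C(3,2) = 3. Together 9.
No two caps can be exceeded simultaneously, so the pair terms are all 0.
By inclusion–exclusion the count is 66 − 9 + 0 = 57.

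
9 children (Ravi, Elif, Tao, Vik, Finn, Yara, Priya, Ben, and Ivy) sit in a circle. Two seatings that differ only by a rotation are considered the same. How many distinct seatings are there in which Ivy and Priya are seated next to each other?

10080

Treat {Ivy, Priya} as one unit (2 internal orders) and seat the resulting 8 units around the table: (7)! circular arrangements.
So 2 × (7)! = 2 × 5040 = 10080.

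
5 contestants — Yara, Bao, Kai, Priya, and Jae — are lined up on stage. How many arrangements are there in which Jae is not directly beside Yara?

There are 5! = 120 arrangements in all. If Jae and Yara are adjacent, merging them into one block gives 2·(4)! = 48 arrangements.
So 120 − 48 = 72 arrangements keep them apart.

72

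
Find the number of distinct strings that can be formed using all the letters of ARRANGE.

Letter multiplicities in ARRANGE: A×2, E×1, G×1, N×1, R×2.
So there are 7! / (2!·2!) = 1260 distinguishable arrangements.

1260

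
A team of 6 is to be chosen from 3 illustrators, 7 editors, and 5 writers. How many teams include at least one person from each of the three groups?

Unrestricted: C(15,6) = 5005 ways to pick any 6 of the 15.
Selections missing a whole group: no illustrators → C(12,6) = 924; no editors → C(8,6) = 28; no writers → C(10,6) = 210.
Add back selections omitting two groups (i.e. drawn from a single group): C(3,6) + C(7,6) + C(5,6) = 7.
By inclusion–exclusion: 5005 − 1162 + 7 = 3850.

3850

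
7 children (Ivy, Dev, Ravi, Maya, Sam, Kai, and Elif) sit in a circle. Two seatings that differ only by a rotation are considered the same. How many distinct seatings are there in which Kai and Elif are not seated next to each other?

Without the restriction there are (6)! = 720 seatings.
Those with Kai next to Elif: fuse the pair into one unit and seat 6 units around a circle — 2·(5)! = 240.
Subtracting, 720 − 240 = 480.

480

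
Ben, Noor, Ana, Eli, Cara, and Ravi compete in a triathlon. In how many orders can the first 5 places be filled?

720

This is an ordered selection of 5 from 6: P(6,5).
That gives 6 × 5 × 4 × 3 × 2 = 720.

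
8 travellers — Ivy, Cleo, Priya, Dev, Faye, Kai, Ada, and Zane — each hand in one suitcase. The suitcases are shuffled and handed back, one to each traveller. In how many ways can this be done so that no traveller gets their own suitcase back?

Let Aᵢ be the assignments in which traveller i gets their own suitcase. We want the size of the complement of A₁∪…∪A_8.
By inclusion–exclusion this is Σ_{j=0}^{8} (−1)^j C(8,j)·(8−j)!.
Computing: 40320 − 40320 + 20160 − 6720 + 1680 − 336 + 56 − 8 + 1 = 14833.

14833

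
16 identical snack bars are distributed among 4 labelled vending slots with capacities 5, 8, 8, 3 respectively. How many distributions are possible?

120

Without the upper bounds there are C(19,3) = 969 ways to split 16 among 4 vending slots.
Subtract solutions that violate a single cap (substitute x_i' = x_i − (cap_i+1)): x_1 ≥ 6 gives C(13,3) = 286; x_2 ≥ 9 gives C(10,3) = 120; x_3 ≥ 9 gives C(10,3) = 120; x_4 ≥ 4 gives C(15,3) = 455. Together 981.
Add back pairs where two caps are both exceeded: 4 + 4 + 84 + 0 + 20 + 20 = 132.
By inclusion–exclusion the count is 969 − 981 + 132 = 120.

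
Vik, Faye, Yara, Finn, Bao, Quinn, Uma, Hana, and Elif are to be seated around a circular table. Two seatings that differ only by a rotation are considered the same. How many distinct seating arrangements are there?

Fix one person's seat to break rotational symmetry; the remaining 8 people can be arranged in (8)! = 40320 ways.

40320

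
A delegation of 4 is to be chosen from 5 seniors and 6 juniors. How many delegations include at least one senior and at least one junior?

310

Unrestricted: C(11,4) = 330 ways to pick any 4 of the 11.
Selections missing a whole group: no seniors → C(6,4) = 15; no juniors → C(5,4) = 5.
Both groups omitted at once is impossible, so 330 − 20 = 310.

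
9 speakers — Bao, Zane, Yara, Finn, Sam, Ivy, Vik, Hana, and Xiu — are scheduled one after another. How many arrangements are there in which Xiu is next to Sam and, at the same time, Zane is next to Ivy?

20160

Treat {Xiu,Sam} as one block (2 orders) and {Zane,Ivy} as another (2 orders).
That leaves 7 units to arrange: 2 × 2 × 7! = 4 × 5040 = 20160.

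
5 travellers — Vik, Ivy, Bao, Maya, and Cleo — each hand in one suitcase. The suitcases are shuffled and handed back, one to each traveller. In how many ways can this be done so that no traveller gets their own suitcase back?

44

Count assignments avoiding every fixed point. For any j of the 5 travellers fixed to their own suitcase, the other 5−j can be arranged in (5−j)! ways.
By inclusion–exclusion this is Σ_{j=0}^{5} (−1)^j C(5,j)·(5−j)!.
Computing: 120 − 120 + 60 − 20 + 5 − 1 = 44.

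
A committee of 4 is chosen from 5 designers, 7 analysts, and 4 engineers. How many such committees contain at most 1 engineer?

1375

Split by how many engineers are chosen (0 through 1).
Sum: C(4,0)·C(12,4) + C(4,1)·C(12,3) = 495 + 880 = 1375.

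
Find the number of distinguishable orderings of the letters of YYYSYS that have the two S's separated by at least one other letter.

Total arrangements of YYYSYS: 6!/(4!·2!) = 15.
If the two S's are adjacent, glue them into one block, leaving 5 items to arrange: (5)!/(4!) = 5 ways.
Subtracting, 15 − 5 = 10 arrangements keep the S's apart.

10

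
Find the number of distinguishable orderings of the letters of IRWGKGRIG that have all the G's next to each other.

1260

Treat the 3 copies of G as a single block. The multiset to arrange is then {GGG, I, I, K, R, R, W}, 7 items in all.
That gives (7)!/(2!·2!) = 1260 arrangements.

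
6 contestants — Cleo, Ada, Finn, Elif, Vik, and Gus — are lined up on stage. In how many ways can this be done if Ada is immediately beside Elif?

240

Glue Ada and Elif into one block (2 internal orders), leaving 5 units to arrange in a row.
So the count is 2·(5)! = 240.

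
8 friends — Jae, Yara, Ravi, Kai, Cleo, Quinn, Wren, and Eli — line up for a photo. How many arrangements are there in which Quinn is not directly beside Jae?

30240

There are 8! = 40320 arrangements in all. If Quinn and Jae are adjacent, merging them into one block gives 2·(7)! = 10080 arrangements.
So 40320 − 10080 = 30240 arrangements keep them apart.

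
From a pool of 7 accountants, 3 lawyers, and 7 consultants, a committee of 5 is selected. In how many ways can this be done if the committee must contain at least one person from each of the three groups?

3724

Unrestricted: C(17,5) = 6188 ways to pick any 5 of the 17.
Subtract selections that omit an entire group: no accountants → C(10,5) = 252; no lawyers → C(14,5) = 2002; no consultants → C(10,5) = 252.
Add back selections omitting two groups (i.e. drawn from a single group): C(7,5) + C(3,5) + C(7,5) = 42.
By inclusion–exclusion: 6188 − 2506 + 42 = 3724.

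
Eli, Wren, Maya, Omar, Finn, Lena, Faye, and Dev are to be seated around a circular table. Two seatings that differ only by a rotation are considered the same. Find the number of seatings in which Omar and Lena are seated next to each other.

1440

Glue Omar and Lena into a block (2 internal orders). Seating 7 units around a circle gives (6)! arrangements.
So 2 × (6)! = 2 × 720 = 1440.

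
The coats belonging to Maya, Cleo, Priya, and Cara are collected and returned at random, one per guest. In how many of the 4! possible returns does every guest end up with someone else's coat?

Count assignments avoiding every fixed point. For any j of the 4 guests fixed to their own coat, the other 4−j can be arranged in (4−j)! ways.
By inclusion–exclusion this is Σ_{j=0}^{4} (−1)^j C(4,j)·(4−j)!.
Computing: 24 − 24 + 12 − 4 + 1 = 9.

9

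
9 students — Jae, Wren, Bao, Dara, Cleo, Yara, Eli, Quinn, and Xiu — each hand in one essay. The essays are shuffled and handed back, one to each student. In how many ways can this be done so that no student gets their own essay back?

This is the derangement count D_9: permutations of 9 items with no fixed point.
By inclusion–exclusion this is Σ_{j=0}^{9} (−1)^j C(9,j)·(9−j)!.
Computing: 362880 − 362880 + 181440 − 60480 + 15120 − 3024 + 504 − 72 + 9 − 1 = 133496.

133496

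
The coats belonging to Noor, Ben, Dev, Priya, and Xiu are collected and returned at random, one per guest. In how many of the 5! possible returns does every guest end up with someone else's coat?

Let Aᵢ be the assignments in which guest i gets their own coat. We want the size of the complement of A₁∪…∪A_5.
By inclusion–exclusion this is Σ_{j=0}^{5} (−1)^j C(5,j)·(5−j)!.
Computing: 120 − 120 + 60 − 20 + 5 − 1 = 44.

44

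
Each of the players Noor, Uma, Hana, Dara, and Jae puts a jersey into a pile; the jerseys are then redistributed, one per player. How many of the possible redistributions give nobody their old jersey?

44

This is the derangement count D_5: permutations of 5 items with no fixed point.
By inclusion–exclusion this is Σ_{j=0}^{5} (−1)^j C(5,j)·(5−j)!.
Computing: 120 − 120 + 60 − 20 + 5 − 1 = 44.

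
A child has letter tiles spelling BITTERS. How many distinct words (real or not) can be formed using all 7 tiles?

BITTERS has 7 letters with T appearing twice.
Dividing 7! = 5040 by 2! = 2 for the repeated letters gives 2520.

2520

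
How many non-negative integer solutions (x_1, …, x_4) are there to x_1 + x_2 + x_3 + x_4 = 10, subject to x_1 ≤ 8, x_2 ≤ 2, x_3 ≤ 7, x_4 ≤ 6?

133

Without the upper bounds there are C(13,3) = 286 ways to split 10 among 4 variables.
Subtract solutions that violate a single cap (substitute x_i' = x_i − (cap_i+1)): x_1 ≥ 9 gives C(4,3) = 4; x_2 ≥ 3 gives C(10,3) = 120; x_3 ≥ 8 gives C(5,3) = 10; x_4 ≥ 7 gives C(6,3) = 20. Together 154.
Add back pairs where two caps are both exceeded: 0 + 0 + 0 + 0 + 1 + 0 = 1.
By inclusion–exclusion the count is 286 − 154 + 1 = 133.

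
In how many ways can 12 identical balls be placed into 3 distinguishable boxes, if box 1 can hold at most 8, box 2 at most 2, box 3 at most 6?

Without the upper bounds there are C(14,2) = 91 ways to split 12 among 3 boxes.
Subtract solutions that violate a single cap (substitute x_i' = x_i − (cap_i+1)): x_1 ≥ 9 gives C(5,2) = 10; x_2 ≥ 3 gives C(11,2) = 55; x_3 ≥ 7 gives C(7,2) = 21. Together 86.
Add back pairs where two caps are both exceeded: 1 + 0 + 6 = 7.
By inclusion–exclusion the count is 91 − 86 + 7 = 12.

12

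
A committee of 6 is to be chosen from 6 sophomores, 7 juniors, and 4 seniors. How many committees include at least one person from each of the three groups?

9996

Unrestricted: C(17,6) = 12376 ways to pick any 6 of the 17.
Selections missing a whole group: no sophomores → C(11,6) = 462; no juniors → C(10,6) = 210; no seniors → C(13,6) = 1716.
Add back selections omitting two groups (i.e. drawn from a single group): C(6,6) + C(7,6) + C(4,6) = 8.
By inclusion–exclusion: 12376 − 2388 + 8 = 9996.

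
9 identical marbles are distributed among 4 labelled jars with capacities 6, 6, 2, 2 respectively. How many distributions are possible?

By stars and bars, unrestricted non-negative solutions to x_1+…+x_4 = 9 number C(9+3,3) = 220.
Subtract solutions that violate a single cap (substitute x_i' = x_i − (cap_i+1)): x_1 ≥ 7 gives C(5,3) = 10; x_2 ≥ 7 gives C(5,3) = 10; x_3 ≥ 3 gives C(9,3) = 84; x_4 ≥ 3 gives C(9,3) = 84. Together 188.
Add back pairs where two caps are both exceeded: 0 + 0 + 0 + 0 + 0 + 20 = 20.
By inclusion–exclusion the count is 220 − 188 + 20 = 52.

52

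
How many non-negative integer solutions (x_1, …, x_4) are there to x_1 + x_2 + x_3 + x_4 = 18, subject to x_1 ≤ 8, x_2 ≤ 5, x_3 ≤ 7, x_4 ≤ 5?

Ignoring the caps, the number of non-negative solutions to x_1+…+x_4 = 18 is C(21,3) = 1330.
Subtract solutions that violate a single cap (substitute x_i' = x_i − (cap_i+1)): x_1 ≥ 9 gives C(12,3) = 220; x_2 ≥ 6 gives C(15,3) = 455; x_3 ≥ 8 gives C(13,3) = 286; x_4 ≥ 6 gives C(15,3) = 455. Together 1416.
Add back pairs where two caps are both exceeded: 20 + 4 + 20 + 35 + 84 + 35 = 198.
By inclusion–exclusion the count is 1330 − 1416 + 198 = 112.

112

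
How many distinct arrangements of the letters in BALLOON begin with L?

Fix L in the first position and arrange the remaining 6 letters.
Those 6 letters have O appearing twice, giving (6)!/(2!) = 360.

360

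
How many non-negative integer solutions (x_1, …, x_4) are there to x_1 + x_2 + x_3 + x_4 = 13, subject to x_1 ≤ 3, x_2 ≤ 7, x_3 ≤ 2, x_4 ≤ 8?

66

Ignoring the caps, the number of non-negative solutions to x_1+…+x_4 = 13 is C(16,3) = 560.
Subtract solutions that violate a single cap (substitute x_i' = x_i − (cap_i+1)): x_1 ≥ 4 gives C(12,3) = 220; x_2 ≥ 8 gives C(8,3) = 56; x_3 ≥ 3 gives C(13,3) = 286; x_4 ≥ 9 gives C(7,3) = 35. Together 597.
Add back pairs where two caps are both exceeded: 4 + 84 + 1 + 10 + 0 + 4 = 103.
By inclusion–exclusion the count is 560 − 597 + 103 = 66.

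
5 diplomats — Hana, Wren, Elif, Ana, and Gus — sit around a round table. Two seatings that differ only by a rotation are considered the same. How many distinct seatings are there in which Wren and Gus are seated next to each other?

Glue Wren and Gus into a block (2 internal orders). Seating 4 units around a circle gives (3)! arrangements.
So 2 × (3)! = 2 × 6 = 12.

12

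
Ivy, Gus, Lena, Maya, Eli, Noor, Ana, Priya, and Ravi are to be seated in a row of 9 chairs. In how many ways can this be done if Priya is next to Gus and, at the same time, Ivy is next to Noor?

20160

Treat {Priya,Gus} as one block (2 orders) and {Ivy,Noor} as another (2 orders).
That leaves 7 units to arrange: 2 × 2 × 7! = 4 × 5040 = 20160.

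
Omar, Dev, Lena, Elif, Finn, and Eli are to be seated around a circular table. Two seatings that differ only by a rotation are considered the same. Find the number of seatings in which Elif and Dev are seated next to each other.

Glue Elif and Dev into a block (2 internal orders). Seating 5 units around a circle gives (4)! arrangements.
So 2 × (4)! = 2 × 24 = 48.

48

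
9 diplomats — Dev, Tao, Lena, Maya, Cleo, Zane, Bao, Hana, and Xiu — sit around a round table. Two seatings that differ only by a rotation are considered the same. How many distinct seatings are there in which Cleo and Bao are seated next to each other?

Treat {Cleo, Bao} as one unit (2 internal orders) and seat the resulting 8 units around the table: (7)! circular arrangements.
So 2 × (7)! = 2 × 5040 = 10080.

10080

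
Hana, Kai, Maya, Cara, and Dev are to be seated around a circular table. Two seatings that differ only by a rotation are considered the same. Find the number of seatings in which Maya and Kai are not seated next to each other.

12

Without the restriction there are (4)! = 24 seatings.
Those with Maya next to Kai: fuse the pair into one unit and seat 4 units around a circle — 2·(3)! = 12.
Subtracting, 24 − 12 = 12.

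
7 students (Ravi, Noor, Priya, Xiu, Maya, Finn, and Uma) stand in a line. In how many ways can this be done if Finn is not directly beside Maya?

Of the 7! = 5040 arrangements, those with Finn and Maya adjacent number 2 × 6! = 1440 (treat the pair as a block with 2 internal orders).
So 5040 − 1440 = 3600 arrangements keep them apart.

3600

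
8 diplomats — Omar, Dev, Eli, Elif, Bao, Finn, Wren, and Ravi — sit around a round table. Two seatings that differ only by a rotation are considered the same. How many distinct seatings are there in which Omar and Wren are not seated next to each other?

All circular seatings of 8 people number (7)! = 5040.
Seatings with Omar beside Wren: treat them as a block with 2 internal orders, giving 2 × (6)! = 1440.
Subtracting, 5040 − 1440 = 3600.

3600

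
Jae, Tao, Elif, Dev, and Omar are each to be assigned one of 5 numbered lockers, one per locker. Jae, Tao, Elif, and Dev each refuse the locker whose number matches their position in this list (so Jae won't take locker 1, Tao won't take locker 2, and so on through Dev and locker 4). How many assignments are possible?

Let Aᵢ (for 1 ≤ i ≤ 4) be the placements that put person i in their forbidden locker. Any j of these fix j positions, leaving (5−j)! ways to fill the rest, and there are C(4,j) ways to pick which j.
By inclusion–exclusion, the number of valid placements is Σ_{j=0}^{4} (−1)^j C(4,j)·(5−j)!.
Computing: 120 − 96 + 36 − 8 + 1 = 53.

53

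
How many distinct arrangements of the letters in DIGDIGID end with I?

Fix I in the last position and arrange the remaining 7 letters.
Those 7 letters have D appearing 3 times, G appearing twice, and I appearing twice, giving (7)!/(3!·2!·2!) = 210.

210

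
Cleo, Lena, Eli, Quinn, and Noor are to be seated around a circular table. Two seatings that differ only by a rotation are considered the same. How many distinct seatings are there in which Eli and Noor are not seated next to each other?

All circular seatings of 5 people number (4)! = 24.
Those with Eli next to Noor: fuse the pair into one unit and seat 4 units around a circle — 2·(3)! = 12.
Subtracting, 24 − 12 = 12.

12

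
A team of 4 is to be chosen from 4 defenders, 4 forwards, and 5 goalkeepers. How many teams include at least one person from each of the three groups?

400

Unrestricted: C(13,4) = 715 ways to pick any 4 of the 13.
Selections missing a whole group: no defenders → C(9,4) = 126; no forwards → C(9,4) = 126; no goalkeepers → C(8,4) = 70.
Add back selections omitting two groups (i.e. drawn from a single group): C(4,4) + C(4,4) + C(5,4) = 7.
By inclusion–exclusion: 715 − 322 + 7 = 400.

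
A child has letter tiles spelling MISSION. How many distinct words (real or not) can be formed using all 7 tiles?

1260

The 7 letters of MISSION have repeats: I appearing twice and S appearing twice.
Dividing 7! = 5040 by 2!·2! = 4 for the repeated letters gives 1260.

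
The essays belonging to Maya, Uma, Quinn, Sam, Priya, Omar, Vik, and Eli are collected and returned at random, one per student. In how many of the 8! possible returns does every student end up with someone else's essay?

This is the derangement count D_8: permutations of 8 items with no fixed point.
By inclusion–exclusion this is Σ_{j=0}^{8} (−1)^j C(8,j)·(8−j)!.
Computing: 40320 − 40320 + 20160 − 6720 + 1680 − 336 + 56 − 8 + 1 = 14833.

14833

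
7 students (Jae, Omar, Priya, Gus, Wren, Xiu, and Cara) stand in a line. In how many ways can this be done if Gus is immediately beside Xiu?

1440

Glue Gus and Xiu into one block (2 internal orders), leaving 6 units to arrange in a row.
That gives 2 × 6! = 2 × 720 = 1440.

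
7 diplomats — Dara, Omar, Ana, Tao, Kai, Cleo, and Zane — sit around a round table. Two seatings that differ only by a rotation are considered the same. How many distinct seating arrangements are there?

720

Around a circle, 7 distinct people have 7!/7 = (6)! = 720 rotationally distinct seatings.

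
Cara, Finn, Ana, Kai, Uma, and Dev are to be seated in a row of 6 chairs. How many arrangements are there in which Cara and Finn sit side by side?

240

Place the 4 others and the Cara-Finn pair as 5 objects in a line; the pair has 2 internal arrangements.
So the count is 2·(5)! = 240.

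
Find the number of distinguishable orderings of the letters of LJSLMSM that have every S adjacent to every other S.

Treat the 2 copies of S as a single block. The multiset to arrange is then {SS, J, L, L, M, M}, 6 items in all.
That gives (6)!/(2!·2!) = 180 arrangements.

180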